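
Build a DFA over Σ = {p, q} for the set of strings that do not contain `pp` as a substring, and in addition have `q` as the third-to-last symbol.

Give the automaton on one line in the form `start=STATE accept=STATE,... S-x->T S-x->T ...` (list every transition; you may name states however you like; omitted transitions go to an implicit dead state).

start=A accept=G,H,I A-p->B A-q->C B-p->D B-q->C C-p->E C-q->F D-p->D D-q->D E-p->D E-q->G F-p->H F-q->I G-p->E G-q->F H-p->D H-q->G I-p->H I-q->I

Build one automaton per condition and run them in lockstep. The first has 3 states tracking partial matches of the forbidden pattern `pp`; the second has 15 states tracking the last 3 symbols read. A product state is a pair (one from each), accepting exactly when both do. Equivalent product states are then merged.
With 9 states:
       p  q 
>  A   B  C 
   B   D  C 
   C   E  F 
   D   D  D 
   E   D  G 
   F   H  I 
 * G   E  F 
 * H   D  G 
 * I   H  I 
(> = start, * = accepting)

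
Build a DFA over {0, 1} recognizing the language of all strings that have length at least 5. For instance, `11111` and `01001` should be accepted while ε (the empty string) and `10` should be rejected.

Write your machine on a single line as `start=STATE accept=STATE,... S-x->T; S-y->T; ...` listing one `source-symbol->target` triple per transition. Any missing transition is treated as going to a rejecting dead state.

start=q0; accept=q5,q6; q0-0->q1; q0-1->q1; q1-0->q2; q1-1->q2; q2-0->q3; q2-1->q3; q3-0->q4; q3-1->q4; q4-0->q5; q4-1->q5; q5-0->q6; q5-1->q6; q6-0->q6; q6-1->q6

Count input length up to 6: every symbol moves from q0 toward q6, which means 'more than 5' and absorbs. Accept from {q5, q6}.
With 7 states:
        0   1  
>  q0   q1  q1 
   q1   q2  q2 
   q2   q3  q3 
   q3   q4  q4 
   q4   q5  q5 
 * q5   q6  q6 
 * q6   q6  q6 
(> = start, * = accepting)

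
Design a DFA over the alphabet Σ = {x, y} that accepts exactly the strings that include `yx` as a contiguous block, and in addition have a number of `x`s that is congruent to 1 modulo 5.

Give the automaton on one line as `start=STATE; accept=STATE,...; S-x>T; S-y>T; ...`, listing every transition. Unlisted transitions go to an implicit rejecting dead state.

start=s0; accept=s5; s0-x>s1; s0-y>s2; s1-x>s3; s1-y>s4; s2-x>s5; s2-y>s2; s3-x>s6; s3-y>s7; s4-x>s7; s4-y>s4; s5-x>s7; s5-y>s5; s6-x>s8; s6-y>s9; s7-x>s9; s7-y>s7; s8-x>s0; s8-y>s10; s9-x>s10; s9-y>s9; s10-x>s2; s10-y>s10

Build one automaton per condition and run them in lockstep. The first has 3 states tracking whether and how much of `yx` has been seen; the second has 5 states tracking the count of `x`s modulo 5. A product state is a pair (one from each), accepting exactly when both do. Equivalent product states are then merged.
An 11-state machine:
          x    y  
>  s0     s1   s2 
   s1     s3   s4 
   s2     s5   s2 
   s3     s6   s7 
   s4     s7   s4 
 * s5     s7   s5 
   s6     s8   s9 
   s7     s9   s7 
   s8     s0  s10 
   s9    s10   s9 
   s10    s2  s10 
(> = start, * = accepting)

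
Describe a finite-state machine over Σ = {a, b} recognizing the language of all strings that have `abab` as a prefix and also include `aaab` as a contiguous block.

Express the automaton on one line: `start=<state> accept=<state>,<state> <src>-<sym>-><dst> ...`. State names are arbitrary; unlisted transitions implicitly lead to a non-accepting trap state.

Handle the two conditions separately and then intersect. One (6 states) tracks whether the input so far still matches the prefix `abab`; the other (5 states) tracks whether and how much of `aaab` has been seen. Each combined state is a pair, one component from each; accept when both components accept. Minimizing collapses redundant product states.
        a   b  
>  s0   s1  s2 
   s1   s2  s3 
   s2   s2  s2 
   s3   s4  s2 
   s4   s2  s5 
   s5   s6  s5 
   s6   s7  s5 
   s7   s8  s5 
   s8   s8  s9 
 * s9   s9  s9 
(> = start, * = accepting)

start=s0 accept=s9 s0-a->s1 s0-b->s2 s1-a->s2 s1-b->s3 s2-a->s2 s2-b->s2 s3-a->s4 s3-b->s2 s4-a->s2 s4-b->s5 s5-a->s6 s5-b->s5 s6-a->s7 s6-b->s5 s7-a->s8 s7-b->s5 s8-a->s8 s8-b->s9 s9-a->s9 s9-b->s9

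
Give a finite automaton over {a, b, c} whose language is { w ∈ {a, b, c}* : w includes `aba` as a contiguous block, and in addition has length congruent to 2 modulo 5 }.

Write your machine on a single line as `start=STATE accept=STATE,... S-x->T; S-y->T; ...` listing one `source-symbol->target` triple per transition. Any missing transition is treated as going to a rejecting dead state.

Build one automaton per condition and run them in lockstep. One (4 states) tracks whether and how much of `aba` has been seen; the other (5 states) tracks the input length modulo 5. Each combined state is a pair, one component from each; accept when both components accept.
A 20-state machine:
          a    b    c  
>  S0     S1   S2   S2 
   S1     S3   S4   S5 
   S2     S3   S5   S5 
   S3     S6   S7   S8 
   S4     S9   S8   S8 
   S5     S6   S8   S8 
   S6    S10  S11  S12 
   S7    S13  S12  S12 
   S8    S10  S12  S12 
   S9    S13  S13  S13 
   S10   S14  S15   S0 
   S11   S16   S0   S0 
   S12   S14   S0   S0 
   S13   S16  S16  S16 
   S14    S1  S17   S2 
   S15   S18   S2   S2 
   S16   S18  S18  S18 
   S17   S19   S5   S5 
   S18   S19  S19  S19 
 * S19    S9   S9   S9 
(> = start, * = accepting)

start=S0; accept=S19; S0-a->S1; S0-b->S2; S0-c->S2; S1-a->S3; S1-b->S4; S1-c->S5; S2-a->S3; S2-b->S5; S2-c->S5; S3-a->S6; S3-b->S7; S3-c->S8; S4-a->S9; S4-b->S8; S4-c->S8; S5-a->S6; S5-b->S8; S5-c->S8; S6-a->S10; S6-b->S11; S6-c->S12; S7-a->S13; S7-b->S12; S7-c->S12; S8-a->S10; S8-b->S12; S8-c->S12; S9-a->S13; S9-b->S13; S9-c->S13; S10-a->S14; S10-b->S15; S10-c->S0; S11-a->S16; S11-b->S0; S11-c->S0; S12-a->S14; S12-b->S0; S12-c->S0; S13-a->S16; S13-b->S16; S13-c->S16; S14-a->S1; S14-b->S17; S14-c->S2; S15-a->S18; S15-b->S2; S15-c->S2; S16-a->S18; S16-b->S18; S16-c->S18; S17-a->S19; S17-b->S5; S17-c->S5; S18-a->S19; S18-b->S19; S18-c->S19; S19-a->S9; S19-b->S9; S19-c->S9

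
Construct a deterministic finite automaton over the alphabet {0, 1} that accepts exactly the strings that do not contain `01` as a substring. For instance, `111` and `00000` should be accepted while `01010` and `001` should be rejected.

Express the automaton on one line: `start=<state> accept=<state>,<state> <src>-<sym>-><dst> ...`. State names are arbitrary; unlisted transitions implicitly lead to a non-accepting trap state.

start=S0 accept=S0,S1 S0-0->S1 S0-1->S0 S1-0->S1 S1-1->S2 S2-0->S2 S2-1->S2

This is the complement of 'contains `01`'. Use the same substring-matching states — S0 through S2 holding how much of `01` has just been matched — but flip the accepting set: everything except the trap S2 accepts.
A 3-state machine:
        0   1  
>* S0   S1  S0 
 * S1   S1  S2 
   S2   S2  S2 
(> = start, * = accepting)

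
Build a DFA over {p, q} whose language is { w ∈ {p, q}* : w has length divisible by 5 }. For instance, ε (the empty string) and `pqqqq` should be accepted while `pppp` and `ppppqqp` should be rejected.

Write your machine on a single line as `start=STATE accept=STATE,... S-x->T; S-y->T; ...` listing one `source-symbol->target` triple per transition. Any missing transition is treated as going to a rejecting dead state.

Count input length modulo 5: every symbol advances one step around the cycle A → B → C → D → E → A. Accept at A.
5 states suffice.
       p  q 
>* A   B  B 
   B   C  C 
   C   D  D 
   D   E  E 
   E   A  A 
(> = start, * = accepting)

start=A; accept=A; A-p->B; A-q->B; B-p->C; B-q->C; C-p->D; C-q->D; D-p->E; D-q->E; E-p->A; E-q->A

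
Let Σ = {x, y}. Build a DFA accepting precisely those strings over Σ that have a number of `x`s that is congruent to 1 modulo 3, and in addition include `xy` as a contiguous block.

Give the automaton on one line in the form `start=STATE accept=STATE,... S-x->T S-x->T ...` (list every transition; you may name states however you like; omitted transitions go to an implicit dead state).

Run two small machines in parallel and take their product. One (3 states) tracks the count of `x`s modulo 3; the other (3 states) tracks whether and how much of `xy` has been seen. Each combined state is a pair, one component from each; accept when both components accept.
A 7-state machine:
        x   y  
>  q0   q1  q0 
   q1   q2  q3 
   q2   q4  q5 
 * q3   q5  q3 
   q4   q1  q6 
   q5   q6  q5 
   q6   q3  q6 
(> = start, * = accepting)

start=q0 accept=q3 q0-x->q1 q0-y->q0 q1-x->q2 q1-y->q3 q2-x->q4 q2-y->q5 q3-x->q5 q3-y->q3 q4-x->q1 q4-y->q6 q5-x->q6 q5-y->q5 q6-x->q3 q6-y->q6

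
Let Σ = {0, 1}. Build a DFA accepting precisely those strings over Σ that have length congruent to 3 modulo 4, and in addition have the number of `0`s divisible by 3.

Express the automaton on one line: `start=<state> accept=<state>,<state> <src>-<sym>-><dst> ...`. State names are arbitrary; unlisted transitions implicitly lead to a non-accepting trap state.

Handle the two conditions separately and then intersect. One (4 states) tracks the input length modulo 4; the other (3 states) tracks the count of `0`s modulo 3. Each combined state is a pair, one component from each; accept when both components accept.
12 states suffice.
       0  1 
>  A   B  C 
   B   D  E 
   C   E  F 
   D   G  H 
   E   H  I 
   F   I  G 
 * G   J  A 
   H   A  K 
   I   K  J 
   J   L  B 
   K   C  L 
   L   F  D 
(> = start, * = accepting)

start=A accept=G A-0->B A-1->C B-0->D B-1->E C-0->E C-1->F D-0->G D-1->H E-0->H E-1->I F-0->I F-1->G G-0->J G-1->A H-0->A H-1->K I-0->K I-1->J J-0->L J-1->B K-0->C K-1->L L-0->F L-1->D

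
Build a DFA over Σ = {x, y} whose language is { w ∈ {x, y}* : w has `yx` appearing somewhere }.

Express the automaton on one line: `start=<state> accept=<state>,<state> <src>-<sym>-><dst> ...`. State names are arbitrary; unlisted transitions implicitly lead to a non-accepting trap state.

start=q0 accept=q2 q0-x->q0 q0-y->q1 q1-x->q2 q1-y->q1 q2-x->q2 q2-y->q2

States q0..q1 record the length of the longest prefix of `yx` that matches the current input suffix. Reaching q2 means `yx` has been seen, and we stay there forever. Accept from q2.
A 3-state machine:
        x   y  
>  q0   q0  q1 
   q1   q2  q1 
 * q2   q2  q2 
(> = start, * = accepting)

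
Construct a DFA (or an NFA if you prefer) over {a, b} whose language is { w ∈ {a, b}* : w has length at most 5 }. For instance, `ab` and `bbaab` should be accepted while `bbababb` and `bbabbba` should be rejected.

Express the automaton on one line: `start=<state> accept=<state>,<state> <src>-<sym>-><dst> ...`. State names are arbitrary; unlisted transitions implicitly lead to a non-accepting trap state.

start=s0 accept=s0,s1,s2,s3,s4,s5 s0-a->s1 s0-b->s1 s1-a->s2 s1-b->s2 s2-a->s3 s2-b->s3 s3-a->s4 s3-b->s4 s4-a->s5 s4-b->s5 s5-a->s6 s5-b->s6 s6-a->s6 s6-b->s6

Count input length up to 6: every symbol moves from s0 toward s6, which means 'more than 5' and absorbs. Accept from {s0, s1, s2, s3, s4, s5}.
A 7-state machine:
        a   b  
>* s0   s1  s1 
 * s1   s2  s2 
 * s2   s3  s3 
 * s3   s4  s4 
 * s4   s5  s5 
 * s5   s6  s6 
   s6   s6  s6 
(> = start, * = accepting)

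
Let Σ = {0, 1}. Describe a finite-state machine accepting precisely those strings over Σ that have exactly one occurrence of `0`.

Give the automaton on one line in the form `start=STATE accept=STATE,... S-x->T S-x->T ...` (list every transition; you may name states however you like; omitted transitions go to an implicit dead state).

start=s0 accept=s1 s0-0->s1 s0-1->s0 s1-0->s2 s1-1->s1 s2-0->s2 s2-1->s2

Count `0`s, saturating at 2: state s0 means no `0` yet, s1 means one `0` seen, s2 means more than one. Each `0` increments (capped at s2); other symbols loop. Accept from {s1}.
3 states suffice.
        0   1  
>  s0   s1  s0 
 * s1   s2  s1 
   s2   s2  s2 
(> = start, * = accepting)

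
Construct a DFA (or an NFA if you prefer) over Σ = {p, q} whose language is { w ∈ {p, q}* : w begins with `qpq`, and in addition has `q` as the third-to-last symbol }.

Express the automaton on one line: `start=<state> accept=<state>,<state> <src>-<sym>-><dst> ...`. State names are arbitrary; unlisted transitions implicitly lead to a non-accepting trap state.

start=s0 accept=s4,s7,s8,s9 s0-p->s1 s0-q->s2 s1-p->s1 s1-q->s1 s2-p->s3 s2-q->s1 s3-p->s1 s3-q->s4 s4-p->s5 s4-q->s6 s5-p->s7 s5-q->s4 s6-p->s8 s6-q->s9 s7-p->s10 s7-q->s11 s8-p->s7 s8-q->s4 s9-p->s8 s9-q->s9 s10-p->s10 s10-q->s11 s11-p->s5 s11-q->s6

Run two small machines in parallel and take their product. The first has 5 states tracking whether the input so far still matches the prefix `qpq`; the second has 15 states tracking the last 3 symbols read. A product state is a pair (one from each), accepting exactly when both do. Equivalent product states are then merged.
With 12 states:
          p    q  
>  s0     s1   s2 
   s1     s1   s1 
   s2     s3   s1 
   s3     s1   s4 
 * s4     s5   s6 
   s5     s7   s4 
   s6     s8   s9 
 * s7    s10  s11 
 * s8     s7   s4 
 * s9     s8   s9 
   s10   s10  s11 
   s11    s5   s6 
(> = start, * = accepting)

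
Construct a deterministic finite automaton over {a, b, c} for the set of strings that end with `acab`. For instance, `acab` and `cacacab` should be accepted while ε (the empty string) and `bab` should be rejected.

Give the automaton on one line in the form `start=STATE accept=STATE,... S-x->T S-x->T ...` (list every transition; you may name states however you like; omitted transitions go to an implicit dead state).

start=q0 accept=q4 q0-a->q1 q0-b->q0 q0-c->q0 q1-a->q1 q1-b->q0 q1-c->q2 q2-a->q3 q2-b->q0 q2-c->q0 q3-a->q1 q3-b->q4 q3-c->q2 q4-a->q1 q4-b->q0 q4-c->q0

Let each state record the length of the longest suffix of the input read so far that is also a prefix of `acab`. q1 means the last symbol is `a`; q2 means the last 2 symbols are `ac`; q3 means the last 3 symbols are `aca`; q4 means the last 4 symbols are `acab`. Accept only at q4, where the string currently ends in `acab`.
A 5-state machine:
        a   b   c  
>  q0   q1  q0  q0 
   q1   q1  q0  q2 
   q2   q3  q0  q0 
   q3   q1  q4  q2 
 * q4   q1  q0  q0 
(> = start, * = accepting)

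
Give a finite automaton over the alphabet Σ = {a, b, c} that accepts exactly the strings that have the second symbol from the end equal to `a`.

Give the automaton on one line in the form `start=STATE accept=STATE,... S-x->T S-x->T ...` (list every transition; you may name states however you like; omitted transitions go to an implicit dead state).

Because acceptance depends on a position counted from the end, the machine has to buffer the most recent 2 symbols. Make each state the string of the last up-to-2 symbols read; on input `x` shift the window left and append `x`. Accept when the buffered window has length 2 and begins with `a`.
13 states suffice.
          a    b    c  
>  q0     q1   q2   q3 
   q1     q4   q5   q6 
   q2     q7   q8   q9 
   q3    q10  q11  q12 
 * q4     q4   q5   q6 
 * q5     q7   q8   q9 
 * q6    q10  q11  q12 
   q7     q4   q5   q6 
   q8     q7   q8   q9 
   q9    q10  q11  q12 
   q10    q4   q5   q6 
   q11    q7   q8   q9 
   q12   q10  q11  q12 
(> = start, * = accepting)

start=q0 accept=q4,q5,q6 q0-a->q1 q0-b->q2 q0-c->q3 q1-a->q4 q1-b->q5 q1-c->q6 q2-a->q7 q2-b->q8 q2-c->q9 q3-a->q10 q3-b->q11 q3-c->q12 q4-a->q4 q4-b->q5 q4-c->q6 q5-a->q7 q5-b->q8 q5-c->q9 q6-a->q10 q6-b->q11 q6-c->q12 q7-a->q4 q7-b->q5 q7-c->q6 q8-a->q7 q8-b->q8 q8-c->q9 q9-a->q10 q9-b->q11 q9-c->q12 q10-a->q4 q10-b->q5 q10-c->q6 q11-a->q7 q11-b->q8 q11-c->q9 q12-a->q10 q12-b->q11 q12-c->q12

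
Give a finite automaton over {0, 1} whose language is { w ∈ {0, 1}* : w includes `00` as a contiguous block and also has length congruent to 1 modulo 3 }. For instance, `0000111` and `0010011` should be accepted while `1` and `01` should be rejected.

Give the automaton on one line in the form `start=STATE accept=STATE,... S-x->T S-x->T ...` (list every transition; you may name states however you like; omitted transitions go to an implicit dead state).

Run two small machines in parallel and take their product. The first has 3 states tracking whether and how much of `00` has been seen; the second has 3 states tracking the input length modulo 3. A product state is a pair (one from each), accepting exactly when both do.
        0   1  
>  q0   q1  q2 
   q1   q3  q4 
   q2   q5  q4 
   q3   q6  q6 
   q4   q7  q0 
   q5   q6  q0 
   q6   q8  q8 
   q7   q8  q2 
 * q8   q3  q3 
(> = start, * = accepting)

start=q0 accept=q8 q0-0->q1 q0-1->q2 q1-0->q3 q1-1->q4 q2-0->q5 q2-1->q4 q3-0->q6 q3-1->q6 q4-0->q7 q4-1->q0 q5-0->q6 q5-1->q0 q6-0->q8 q6-1->q8 q7-0->q8 q7-1->q2 q8-0->q3 q8-1->q3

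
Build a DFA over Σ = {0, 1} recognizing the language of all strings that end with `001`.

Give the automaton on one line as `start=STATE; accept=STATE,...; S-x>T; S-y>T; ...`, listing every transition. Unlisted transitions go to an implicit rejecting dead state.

start=A; accept=D; A-0>B; A-1>A; B-0>C; B-1>A; C-0>C; C-1>D; D-0>B; D-1>A

Remember how much of `001` the current input suffix matches. State A means no match yet; B means the last symbol is `0`; C means the last 2 symbols are `00`; D means the last 3 symbols are `001`. Only D accepts. On a mismatch, fall back to the longest proper suffix that is still a prefix of `001`.
With 4 states:
       0  1 
>  A   B  A 
   B   C  A 
   C   C  D 
 * D   B  A 
(> = start, * = accepting)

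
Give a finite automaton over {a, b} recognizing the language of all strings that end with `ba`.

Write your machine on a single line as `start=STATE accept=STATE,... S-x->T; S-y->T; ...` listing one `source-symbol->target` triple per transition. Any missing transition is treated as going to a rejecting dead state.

Remember how much of `ba` the current input suffix matches. State S0 means no match yet; S1 means the last symbol is `b`; S2 means the last 2 symbols are `ba`. Only S2 accepts. On a mismatch, fall back to the longest proper suffix that is still a prefix of `ba`.
With 3 states:
        a   b  
>  S0   S0  S1 
   S1   S2  S1 
 * S2   S0  S1 
(> = start, * = accepting)

start=S0; accept=S2; S0-a->S0; S0-b->S1; S1-a->S2; S1-b->S1; S2-a->S0; S2-b->S1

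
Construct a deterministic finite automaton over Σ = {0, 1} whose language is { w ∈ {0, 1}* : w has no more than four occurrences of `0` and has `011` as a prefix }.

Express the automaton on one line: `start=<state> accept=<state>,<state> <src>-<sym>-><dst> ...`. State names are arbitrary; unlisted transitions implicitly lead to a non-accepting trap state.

Handle the two conditions separately and then intersect. The first has 6 states tracking the count of `0`s, saturating at 5; the second has 5 states tracking whether the input so far still matches the prefix `011`. A product state is a pair (one from each), accepting exactly when both do. Equivalent product states are then merged.
An 8-state machine:
       0  1 
>  A   B  C 
   B   C  D 
   C   C  C 
   D   C  E 
 * E   F  E 
 * F   G  F 
 * G   H  G 
 * H   C  H 
(> = start, * = accepting)

start=A accept=E,F,G,H A-0->B A-1->C B-0->C B-1->D C-0->C C-1->C D-0->C D-1->E E-0->F E-1->E F-0->G F-1->F G-0->H G-1->G H-0->C H-1->H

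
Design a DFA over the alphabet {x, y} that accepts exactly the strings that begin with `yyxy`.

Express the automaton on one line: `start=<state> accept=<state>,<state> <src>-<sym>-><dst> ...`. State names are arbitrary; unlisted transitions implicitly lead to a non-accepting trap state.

start=A accept=E A-x->F A-y->B B-x->F B-y->C C-x->D C-y->F D-x->F D-y->E E-x->E E-y->E F-x->F F-y->F

Walk along `yyxy` while the input agrees: from A take `y` to B, and so on. Any deviation drops to the rejecting sink F. Once E is reached the prefix is confirmed and every continuation is accepted.
       x  y 
>  A   F  B 
   B   F  C 
   C   D  F 
   D   F  E 
 * E   E  E 
   F   F  F 
(> = start, * = accepting)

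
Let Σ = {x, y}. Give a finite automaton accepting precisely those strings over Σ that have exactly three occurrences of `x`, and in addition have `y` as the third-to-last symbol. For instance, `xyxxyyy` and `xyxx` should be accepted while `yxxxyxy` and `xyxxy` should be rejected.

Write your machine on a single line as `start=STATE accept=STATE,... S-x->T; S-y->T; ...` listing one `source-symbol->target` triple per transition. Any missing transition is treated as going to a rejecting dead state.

Run two small machines in parallel and take their product. One (5 states) tracks the count of `x`s, saturating at 4; the other (15 states) tracks the last 3 symbols read. Each combined state is a pair, one component from each; accept when both components accept. Equivalent product states are then merged.
A 16-state machine:
          x    y  
>  s0     s1   s0 
   s1     s2   s3 
   s2     s4   s5 
   s3     s6   s3 
   s4     s7   s8 
   s5     s9  s10 
   s6    s11   s5 
   s7     s7   s7 
   s8     s7  s12 
   s9     s7  s13 
   s10   s14  s10 
 * s11    s7   s8 
   s12    s7  s15 
 * s13    s7  s12 
 * s14    s7  s13 
 * s15    s7  s15 
(> = start, * = accepting)

start=s0; accept=s11,s13,s14,s15; s0-x->s1; s0-y->s0; s1-x->s2; s1-y->s3; s2-x->s4; s2-y->s5; s3-x->s6; s3-y->s3; s4-x->s7; s4-y->s8; s5-x->s9; s5-y->s10; s6-x->s11; s6-y->s5; s7-x->s7; s7-y->s7; s8-x->s7; s8-y->s12; s9-x->s7; s9-y->s13; s10-x->s14; s10-y->s10; s11-x->s7; s11-y->s8; s12-x->s7; s12-y->s15; s13-x->s7; s13-y->s12; s14-x->s7; s14-y->s13; s15-x->s7; s15-y->s15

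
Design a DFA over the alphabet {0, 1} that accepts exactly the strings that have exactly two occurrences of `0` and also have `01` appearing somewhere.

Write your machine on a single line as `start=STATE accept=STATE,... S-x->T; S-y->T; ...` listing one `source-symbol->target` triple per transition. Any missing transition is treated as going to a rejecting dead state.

start=q0; accept=q5; q0-0->q1; q0-1->q0; q1-0->q2; q1-1->q3; q2-0->q4; q2-1->q5; q3-0->q5; q3-1->q3; q4-0->q4; q4-1->q4; q5-0->q4; q5-1->q5

Build one automaton per condition and run them in lockstep. One (4 states) tracks the count of `0`s, saturating at 3; the other (3 states) tracks whether and how much of `01` has been seen. Each combined state is a pair, one component from each; accept when both components accept. After merging equivalent states the machine shrinks.
6 states suffice.
        0   1  
>  q0   q1  q0 
   q1   q2  q3 
   q2   q4  q5 
   q3   q5  q3 
   q4   q4  q4 
 * q5   q4  q5 
(> = start, * = accepting)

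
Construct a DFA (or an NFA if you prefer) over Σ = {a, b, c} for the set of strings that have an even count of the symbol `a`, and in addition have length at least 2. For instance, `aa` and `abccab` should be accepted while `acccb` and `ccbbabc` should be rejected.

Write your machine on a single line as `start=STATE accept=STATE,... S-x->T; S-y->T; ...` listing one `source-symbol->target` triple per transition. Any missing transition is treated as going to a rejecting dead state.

start=q0; accept=q3,q6; q0-a->q1; q0-b->q2; q0-c->q2; q1-a->q3; q1-b->q4; q1-c->q4; q2-a->q4; q2-b->q3; q2-c->q3; q3-a->q5; q3-b->q6; q3-c->q6; q4-a->q6; q4-b->q5; q4-c->q5; q5-a->q6; q5-b->q5; q5-c->q5; q6-a->q5; q6-b->q6; q6-c->q6

Run two small machines in parallel and take their product. One (2 states) tracks the count of `a`s modulo 2; the other (4 states) tracks the input length, saturating at 3. Each combined state is a pair, one component from each; accept when both components accept.
With 7 states:
        a   b   c  
>  q0   q1  q2  q2 
   q1   q3  q4  q4 
   q2   q4  q3  q3 
 * q3   q5  q6  q6 
   q4   q6  q5  q5 
   q5   q6  q5  q5 
 * q6   q5  q6  q6 
(> = start, * = accepting)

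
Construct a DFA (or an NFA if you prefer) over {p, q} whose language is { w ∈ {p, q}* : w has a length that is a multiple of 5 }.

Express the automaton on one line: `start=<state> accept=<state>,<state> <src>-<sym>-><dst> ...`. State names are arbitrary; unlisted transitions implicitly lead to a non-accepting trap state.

Count input length modulo 5: every symbol advances one step around the cycle S0 → S1 → S2 → S3 → S4 → S0. Accept at S0.
A 5-state machine:
        p   q  
>* S0   S1  S1 
   S1   S2  S2 
   S2   S3  S3 
   S3   S4  S4 
   S4   S0  S0 
(> = start, * = accepting)

start=S0 accept=S0 S0-p->S1 S0-q->S1 S1-p->S2 S1-q->S2 S2-p->S3 S2-q->S3 S3-p->S4 S3-q->S4 S4-p->S0 S4-q->S0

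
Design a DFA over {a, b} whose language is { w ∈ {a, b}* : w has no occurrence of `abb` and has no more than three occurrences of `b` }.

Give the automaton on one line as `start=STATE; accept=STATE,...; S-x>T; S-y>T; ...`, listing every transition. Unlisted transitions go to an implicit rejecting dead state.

Build one automaton per condition and run them in lockstep. One (4 states) tracks partial matches of the forbidden pattern `abb`; the other (5 states) tracks the count of `b`s, saturating at 4. Each combined state is a pair, one component from each; accept when both components accept. After merging equivalent states the machine shrinks.
        a   b  
>* q0   q1  q2 
 * q1   q1  q3 
 * q2   q4  q5 
 * q3   q4  q6 
 * q4   q4  q7 
 * q5   q5  q8 
   q6   q6  q6 
 * q7   q5  q6 
 * q8   q8  q6 
(> = start, * = accepting)

start=q0; accept=q0,q1,q2,q3,q4,q5,q7,q8; q0-a>q1; q0-b>q2; q1-a>q1; q1-b>q3; q2-a>q4; q2-b>q5; q3-a>q4; q3-b>q6; q4-a>q4; q4-b>q7; q5-a>q5; q5-b>q8; q6-a>q6; q6-b>q6; q7-a>q5; q7-b>q6; q8-a>q8; q8-b>q6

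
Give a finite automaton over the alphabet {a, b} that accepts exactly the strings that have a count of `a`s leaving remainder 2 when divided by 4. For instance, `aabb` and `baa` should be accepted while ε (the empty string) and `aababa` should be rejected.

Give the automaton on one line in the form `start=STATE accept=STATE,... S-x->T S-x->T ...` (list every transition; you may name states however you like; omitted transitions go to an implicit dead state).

Keep the running count of `a`s modulo 4: each `a` advances along the cycle S0 → S1 → S2 → S3 → S0 while other symbols loop. Accept at S2.
4 states suffice.
        a   b  
>  S0   S1  S0 
   S1   S2  S1 
 * S2   S3  S2 
   S3   S0  S3 
(> = start, * = accepting)

start=S0 accept=S2 S0-a->S1 S0-b->S0 S1-a->S2 S1-b->S1 S2-a->S3 S2-b->S2 S3-a->S0 S3-b->S3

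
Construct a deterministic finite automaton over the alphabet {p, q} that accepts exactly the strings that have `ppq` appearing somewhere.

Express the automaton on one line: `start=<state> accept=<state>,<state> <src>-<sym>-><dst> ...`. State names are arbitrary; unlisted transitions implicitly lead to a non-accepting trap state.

Track how much of `ppq` has been matched so far: state S0 is no progress, S3 is the absorbing accept state reached once `ppq` has occurred. Intermediate states record partial matches; on a mismatch, fall back to the longest reusable overlap.
        p   q  
>  S0   S1  S0 
   S1   S2  S0 
   S2   S2  S3 
 * S3   S3  S3 
(> = start, * = accepting)

start=S0 accept=S3 S0-p->S1 S0-q->S0 S1-p->S2 S1-q->S0 S2-p->S2 S2-q->S3 S3-p->S3 S3-q->S3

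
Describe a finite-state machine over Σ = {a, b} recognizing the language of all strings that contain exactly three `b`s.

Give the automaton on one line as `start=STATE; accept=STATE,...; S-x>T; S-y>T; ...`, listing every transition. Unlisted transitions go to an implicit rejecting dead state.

start=q0; accept=q3; q0-a>q0; q0-b>q1; q1-a>q1; q1-b>q2; q2-a>q2; q2-b>q3; q3-a>q3; q3-b>q4; q4-a>q4; q4-b>q4

Only the number of `b`s matters, and only up to 4. Make a chain q0 → q1 → q2 → q3 → q4 advanced by each `b` (with q4 absorbing); every other symbol self-loops. The accepting set is {q3}.
With 5 states:
        a   b  
>  q0   q0  q1 
   q1   q1  q2 
   q2   q2  q3 
 * q3   q3  q4 
   q4   q4  q4 
(> = start, * = accepting)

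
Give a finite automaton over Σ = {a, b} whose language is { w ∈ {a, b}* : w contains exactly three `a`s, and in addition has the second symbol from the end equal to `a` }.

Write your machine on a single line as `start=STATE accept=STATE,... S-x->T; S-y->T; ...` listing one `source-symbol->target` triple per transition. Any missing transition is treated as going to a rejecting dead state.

start=S0; accept=S3,S6; S0-a->S1; S0-b->S0; S1-a->S2; S1-b->S1; S2-a->S3; S2-b->S4; S3-a->S5; S3-b->S6; S4-a->S7; S4-b->S4; S5-a->S5; S5-b->S5; S6-a->S5; S6-b->S5; S7-a->S5; S7-b->S6

Build one automaton per condition and run them in lockstep. One (5 states) tracks the count of `a`s, saturating at 4; the other (7 states) tracks the last 2 symbols read. Each combined state is a pair, one component from each; accept when both components accept. After merging equivalent states the machine shrinks.
An 8-state machine:
        a   b  
>  S0   S1  S0 
   S1   S2  S1 
   S2   S3  S4 
 * S3   S5  S6 
   S4   S7  S4 
   S5   S5  S5 
 * S6   S5  S5 
   S7   S5  S6 
(> = start, * = accepting)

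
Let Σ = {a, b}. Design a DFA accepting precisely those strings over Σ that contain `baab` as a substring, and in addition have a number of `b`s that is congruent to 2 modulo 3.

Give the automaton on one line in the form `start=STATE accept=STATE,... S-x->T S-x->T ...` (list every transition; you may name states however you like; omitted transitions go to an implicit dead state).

start=q0 accept=q8 q0-a->q0 q0-b->q1 q1-a->q2 q1-b->q3 q2-a->q4 q2-b->q3 q3-a->q5 q3-b->q6 q4-a->q7 q4-b->q8 q5-a->q9 q5-b->q6 q6-a->q10 q6-b->q1 q7-a->q7 q7-b->q3 q8-a->q8 q8-b->q11 q9-a->q12 q9-b->q11 q10-a->q13 q10-b->q1 q11-a->q11 q11-b->q14 q12-a->q12 q12-b->q6 q13-a->q0 q13-b->q14 q14-a->q14 q14-b->q8

Build one automaton per condition and run them in lockstep. One (5 states) tracks whether and how much of `baab` has been seen; the other (3 states) tracks the count of `b`s modulo 3. Each combined state is a pair, one component from each; accept when both components accept.
A 15-state machine:
          a    b  
>  q0     q0   q1 
   q1     q2   q3 
   q2     q4   q3 
   q3     q5   q6 
   q4     q7   q8 
   q5     q9   q6 
   q6    q10   q1 
   q7     q7   q3 
 * q8     q8  q11 
   q9    q12  q11 
   q10   q13   q1 
   q11   q11  q14 
   q12   q12   q6 
   q13    q0  q14 
   q14   q14   q8 
(> = start, * = accepting)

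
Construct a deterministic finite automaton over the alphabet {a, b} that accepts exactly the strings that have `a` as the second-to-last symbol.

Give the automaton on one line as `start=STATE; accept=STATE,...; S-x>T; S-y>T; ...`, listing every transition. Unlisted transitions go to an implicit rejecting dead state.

A DFA must remember the last 2 symbols (since which symbol is second-to-last isn't known until the input ends). Use one state per possible window of the last ≤2 symbols; accept from those whose window starts with `a`.
        a   b  
>  s0   s1  s2 
   s1   s3  s4 
   s2   s5  s6 
 * s3   s3  s4 
 * s4   s5  s6 
   s5   s3  s4 
   s6   s5  s6 
(> = start, * = accepting)

start=s0; accept=s3,s4; s0-a>s1; s0-b>s2; s1-a>s3; s1-b>s4; s2-a>s5; s2-b>s6; s3-a>s3; s3-b>s4; s4-a>s5; s4-b>s6; s5-a>s3; s5-b>s4; s6-a>s5; s6-b>s6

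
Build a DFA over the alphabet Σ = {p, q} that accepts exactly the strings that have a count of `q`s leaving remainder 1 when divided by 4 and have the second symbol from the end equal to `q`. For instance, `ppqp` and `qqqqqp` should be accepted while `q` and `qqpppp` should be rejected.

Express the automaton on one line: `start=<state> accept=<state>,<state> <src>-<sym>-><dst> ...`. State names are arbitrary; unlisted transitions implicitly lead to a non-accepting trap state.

start=s0 accept=s5,s18 s0-p->s1 s0-q->s2 s1-p->s3 s1-q->s4 s2-p->s5 s2-q->s6 s3-p->s3 s3-q->s4 s4-p->s5 s4-q->s6 s5-p->s7 s5-q->s8 s6-p->s9 s6-q->s10 s7-p->s7 s7-q->s8 s8-p->s9 s8-q->s10 s9-p->s11 s9-q->s12 s10-p->s13 s10-q->s14 s11-p->s11 s11-q->s12 s12-p->s13 s12-q->s14 s13-p->s15 s13-q->s16 s14-p->s17 s14-q->s18 s15-p->s15 s15-q->s16 s16-p->s17 s16-q->s18 s17-p->s3 s17-q->s4 s18-p->s5 s18-q->s6

Run two small machines in parallel and take their product. The first has 4 states tracking the count of `q`s modulo 4; the second has 7 states tracking the last 2 symbols read. A product state is a pair (one from each), accepting exactly when both do.
          p    q  
>  s0     s1   s2 
   s1     s3   s4 
   s2     s5   s6 
   s3     s3   s4 
   s4     s5   s6 
 * s5     s7   s8 
   s6     s9  s10 
   s7     s7   s8 
   s8     s9  s10 
   s9    s11  s12 
   s10   s13  s14 
   s11   s11  s12 
   s12   s13  s14 
   s13   s15  s16 
   s14   s17  s18 
   s15   s15  s16 
   s16   s17  s18 
   s17    s3   s4 
 * s18    s5   s6 
(> = start, * = accepting)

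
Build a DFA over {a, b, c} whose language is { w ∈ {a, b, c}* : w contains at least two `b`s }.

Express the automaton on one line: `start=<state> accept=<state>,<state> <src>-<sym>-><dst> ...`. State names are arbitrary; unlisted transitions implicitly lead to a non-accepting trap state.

Only the number of `b`s matters, and only up to 3. Make a chain s0 → s1 → s2 → s3 advanced by each `b` (with s3 absorbing); every other symbol self-loops. The accepting set is {s2, s3}.
With 4 states:
        a   b   c  
>  s0   s0  s1  s0 
   s1   s1  s2  s1 
 * s2   s2  s3  s2 
 * s3   s3  s3  s3 
(> = start, * = accepting)

start=s0 accept=s2,s3 s0-a->s0 s0-b->s1 s0-c->s0 s1-a->s1 s1-b->s2 s1-c->s1 s2-a->s2 s2-b->s3 s2-c->s2 s3-a->s3 s3-b->s3 s3-c->s3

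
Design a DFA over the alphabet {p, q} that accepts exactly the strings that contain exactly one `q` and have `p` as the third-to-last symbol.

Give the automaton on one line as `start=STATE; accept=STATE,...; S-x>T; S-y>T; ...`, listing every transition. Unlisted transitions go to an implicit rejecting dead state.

start=s0; accept=s7,s8,s10; s0-p>s1; s0-q>s2; s1-p>s3; s1-q>s4; s2-p>s5; s2-q>s6; s3-p>s3; s3-q>s7; s4-p>s8; s4-q>s6; s5-p>s9; s5-q>s6; s6-p>s6; s6-q>s6; s7-p>s8; s7-q>s6; s8-p>s9; s8-q>s6; s9-p>s10; s9-q>s6; s10-p>s10; s10-q>s6

Run two small machines in parallel and take their product. The first has 3 states tracking the count of `q`s, saturating at 2; the second has 15 states tracking the last 3 symbols read. A product state is a pair (one from each), accepting exactly when both do. After merging equivalent states the machine shrinks.
An 11-state machine:
          p    q  
>  s0     s1   s2 
   s1     s3   s4 
   s2     s5   s6 
   s3     s3   s7 
   s4     s8   s6 
   s5     s9   s6 
   s6     s6   s6 
 * s7     s8   s6 
 * s8     s9   s6 
   s9    s10   s6 
 * s10   s10   s6 
(> = start, * = accepting)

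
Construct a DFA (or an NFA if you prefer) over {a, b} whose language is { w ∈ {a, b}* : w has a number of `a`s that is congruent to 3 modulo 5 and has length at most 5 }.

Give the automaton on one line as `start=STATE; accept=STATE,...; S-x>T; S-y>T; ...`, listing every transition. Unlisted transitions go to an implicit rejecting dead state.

start=q0; accept=q6,q10,q12; q0-a>q1; q0-b>q2; q1-a>q3; q1-b>q4; q2-a>q4; q2-b>q5; q3-a>q6; q3-b>q7; q4-a>q7; q4-b>q8; q5-a>q8; q5-b>q9; q6-a>q9; q6-b>q10; q7-a>q10; q7-b>q11; q8-a>q11; q8-b>q9; q9-a>q9; q9-b>q9; q10-a>q9; q10-b>q12; q11-a>q12; q11-b>q9; q12-a>q9; q12-b>q9

Handle the two conditions separately and then intersect. The first has 5 states tracking the count of `a`s modulo 5; the second has 7 states tracking the input length, saturating at 6. A product state is a pair (one from each), accepting exactly when both do. Minimizing collapses redundant product states.
13 states suffice.
          a    b  
>  q0     q1   q2 
   q1     q3   q4 
   q2     q4   q5 
   q3     q6   q7 
   q4     q7   q8 
   q5     q8   q9 
 * q6     q9  q10 
   q7    q10  q11 
   q8    q11   q9 
   q9     q9   q9 
 * q10    q9  q12 
   q11   q12   q9 
 * q12    q9   q9 
(> = start, * = accepting)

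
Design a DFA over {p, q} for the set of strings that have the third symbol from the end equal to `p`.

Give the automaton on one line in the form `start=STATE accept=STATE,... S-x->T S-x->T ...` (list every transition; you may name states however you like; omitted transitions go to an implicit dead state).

A DFA must remember the last 3 symbols (since which symbol is third-to-last isn't known until the input ends). Use one state per possible window of the last ≤3 symbols; accept from those whose window starts with `p`.
With 15 states:
          p    q  
>  s0     s1   s2 
   s1     s3   s4 
   s2     s5   s6 
   s3     s7   s8 
   s4     s9  s10 
   s5    s11  s12 
   s6    s13  s14 
 * s7     s7   s8 
 * s8     s9  s10 
 * s9    s11  s12 
 * s10   s13  s14 
   s11    s7   s8 
   s12    s9  s10 
   s13   s11  s12 
   s14   s13  s14 
(> = start, * = accepting)

start=s0 accept=s7,s8,s9,s10 s0-p->s1 s0-q->s2 s1-p->s3 s1-q->s4 s2-p->s5 s2-q->s6 s3-p->s7 s3-q->s8 s4-p->s9 s4-q->s10 s5-p->s11 s5-q->s12 s6-p->s13 s6-q->s14 s7-p->s7 s7-q->s8 s8-p->s9 s8-q->s10 s9-p->s11 s9-q->s12 s10-p->s13 s10-q->s14 s11-p->s7 s11-q->s8 s12-p->s9 s12-q->s10 s13-p->s11 s13-q->s12 s14-p->s13 s14-q->s14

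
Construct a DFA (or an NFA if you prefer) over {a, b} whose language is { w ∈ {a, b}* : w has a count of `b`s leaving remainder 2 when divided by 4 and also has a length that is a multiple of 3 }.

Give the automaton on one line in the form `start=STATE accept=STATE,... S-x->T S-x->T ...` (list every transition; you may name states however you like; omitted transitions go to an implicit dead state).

Build one automaton per condition and run them in lockstep. The first has 4 states tracking the count of `b`s modulo 4; the second has 3 states tracking the input length modulo 3. A product state is a pair (one from each), accepting exactly when both do.
A 12-state machine:
          a    b  
>  q0     q1   q2 
   q1     q3   q4 
   q2     q4   q5 
   q3     q0   q6 
   q4     q6   q7 
   q5     q7   q8 
   q6     q2   q9 
 * q7     q9  q10 
   q8    q10   q1 
   q9     q5  q11 
   q10   q11   q3 
   q11    q8   q0 
(> = start, * = accepting)

start=q0 accept=q7 q0-a->q1 q0-b->q2 q1-a->q3 q1-b->q4 q2-a->q4 q2-b->q5 q3-a->q0 q3-b->q6 q4-a->q6 q4-b->q7 q5-a->q7 q5-b->q8 q6-a->q2 q6-b->q9 q7-a->q9 q7-b->q10 q8-a->q10 q8-b->q1 q9-a->q5 q9-b->q11 q10-a->q11 q10-b->q3 q11-a->q8 q11-b->q0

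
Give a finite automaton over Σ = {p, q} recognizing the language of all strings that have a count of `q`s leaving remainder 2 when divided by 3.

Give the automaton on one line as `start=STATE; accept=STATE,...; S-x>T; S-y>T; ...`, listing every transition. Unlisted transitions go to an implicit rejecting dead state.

The only thing that matters is how many `q`s have appeared, reduced mod 3. Use one state per residue: A for 0, …, C for 2. Reading `q` moves to the next residue; anything else stays put. C is accepting.
A 3-state machine:
       p  q 
>  A   A  B 
   B   B  C 
 * C   C  A 
(> = start, * = accepting)

start=A; accept=C; A-p>A; A-q>B; B-p>B; B-q>C; C-p>C; C-q>A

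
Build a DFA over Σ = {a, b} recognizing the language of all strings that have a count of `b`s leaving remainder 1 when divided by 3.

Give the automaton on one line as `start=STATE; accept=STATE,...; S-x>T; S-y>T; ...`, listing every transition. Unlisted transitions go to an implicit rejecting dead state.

The only thing that matters is how many `b`s have appeared, reduced mod 3. Use one state per residue: S0 for 0, …, S2 for 2. Reading `b` moves to the next residue; anything else stays put. S1 is accepting.
        a   b  
>  S0   S0  S1 
 * S1   S1  S2 
   S2   S2  S0 
(> = start, * = accepting)

start=S0; accept=S1; S0-a>S0; S0-b>S1; S1-a>S1; S1-b>S2; S2-a>S2; S2-b>S0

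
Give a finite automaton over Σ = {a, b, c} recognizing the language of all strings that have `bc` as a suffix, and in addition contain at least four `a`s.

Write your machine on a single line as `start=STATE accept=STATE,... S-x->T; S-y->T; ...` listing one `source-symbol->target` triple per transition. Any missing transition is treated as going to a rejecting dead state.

Run two small machines in parallel and take their product. One (3 states) tracks how much of the suffix `bc` has currently been matched; the other (6 states) tracks the count of `a`s, saturating at 5. Each combined state is a pair, one component from each; accept when both components accept.
18 states suffice.
          a    b    c  
>  S0     S1   S2   S0 
   S1     S3   S4   S1 
   S2     S1   S2   S5 
   S3     S6   S7   S3 
   S4     S3   S4   S8 
   S5     S1   S2   S0 
   S6     S9  S10   S6 
   S7     S6   S7  S11 
   S8     S3   S4   S1 
   S9    S12  S13   S9 
   S10    S9  S10  S14 
   S11    S6   S7   S3 
   S12   S12  S15  S12 
   S13   S12  S13  S16 
   S14    S9  S10   S6 
   S15   S12  S15  S17 
 * S16   S12  S13   S9 
 * S17   S12  S15  S12 
(> = start, * = accepting)

start=S0; accept=S16,S17; S0-a->S1; S0-b->S2; S0-c->S0; S1-a->S3; S1-b->S4; S1-c->S1; S2-a->S1; S2-b->S2; S2-c->S5; S3-a->S6; S3-b->S7; S3-c->S3; S4-a->S3; S4-b->S4; S4-c->S8; S5-a->S1; S5-b->S2; S5-c->S0; S6-a->S9; S6-b->S10; S6-c->S6; S7-a->S6; S7-b->S7; S7-c->S11; S8-a->S3; S8-b->S4; S8-c->S1; S9-a->S12; S9-b->S13; S9-c->S9; S10-a->S9; S10-b->S10; S10-c->S14; S11-a->S6; S11-b->S7; S11-c->S3; S12-a->S12; S12-b->S15; S12-c->S12; S13-a->S12; S13-b->S13; S13-c->S16; S14-a->S9; S14-b->S10; S14-c->S6; S15-a->S12; S15-b->S15; S15-c->S17; S16-a->S12; S16-b->S13; S16-c->S9; S17-a->S12; S17-b->S15; S17-c->S12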